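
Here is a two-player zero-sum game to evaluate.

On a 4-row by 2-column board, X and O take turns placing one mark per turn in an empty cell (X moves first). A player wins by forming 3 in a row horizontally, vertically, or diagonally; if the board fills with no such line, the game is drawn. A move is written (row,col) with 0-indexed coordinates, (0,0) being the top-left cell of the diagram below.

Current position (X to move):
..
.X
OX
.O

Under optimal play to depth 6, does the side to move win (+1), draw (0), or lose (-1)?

[../.X/OX/.O] X move#1: (0,0):+0/X./.X/OX/.O, (0,1):+1/.X/.X/OX/.O*, (1,0):+0/../XX/OX/.O, (3,0):+0/../.X/OX/XO
[.X/.X/OX/.O] end (terminal -1, O#2); searched ../.X/OX/.O to 6

value(../.X/OX/.O, X) = +1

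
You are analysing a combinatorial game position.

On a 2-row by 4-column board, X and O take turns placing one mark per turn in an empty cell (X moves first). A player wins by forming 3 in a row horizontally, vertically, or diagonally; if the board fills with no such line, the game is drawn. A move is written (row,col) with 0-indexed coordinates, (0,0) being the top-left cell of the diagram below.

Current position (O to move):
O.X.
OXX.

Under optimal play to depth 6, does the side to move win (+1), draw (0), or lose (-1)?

ply 1, O at O.X./OXX. | (0,1)=-1→OOX./OXX.; (0,3)=-1→O.XO/OXX.; (1,3)=+0→O.X./OXXO*
ply 2, X at O.X./OXXO | (0,1)=+0→OXX./OXXO*; (0,3)=+0→O.XX/OXXO
ply 3, O at OXX./OXXO | (0,3)=+0→OXXO/OXXO*
ply 4: OXXO/OXXO is terminal +0 (X); from O.X./OXX. depth 6

value(O.X./OXX., O) = 0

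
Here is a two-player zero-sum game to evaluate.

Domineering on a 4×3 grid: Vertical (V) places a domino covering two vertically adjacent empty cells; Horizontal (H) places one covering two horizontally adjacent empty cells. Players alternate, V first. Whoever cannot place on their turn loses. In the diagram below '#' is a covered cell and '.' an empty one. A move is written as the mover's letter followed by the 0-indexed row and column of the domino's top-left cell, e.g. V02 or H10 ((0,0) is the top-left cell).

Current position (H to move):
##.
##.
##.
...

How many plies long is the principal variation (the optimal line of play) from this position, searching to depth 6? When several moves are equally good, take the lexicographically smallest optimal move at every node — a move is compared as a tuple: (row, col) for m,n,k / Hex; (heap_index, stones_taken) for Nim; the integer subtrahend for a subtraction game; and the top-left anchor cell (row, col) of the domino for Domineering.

PV length from [##./##./##./...]: 2 plies

ply 1, H at ##./##./##./... | H30=-1→##./##./##./##.*; H31=-1→##./##./##./.##
ply 2, V at ##./##./##./##. | V02=+1→###/###/##./##.*; V12=+1→##./###/###/##.; V22=+1→##./##./###/###
ply 3: ###/###/##./##. is terminal -1 (H); from ##./##./##./... depth 6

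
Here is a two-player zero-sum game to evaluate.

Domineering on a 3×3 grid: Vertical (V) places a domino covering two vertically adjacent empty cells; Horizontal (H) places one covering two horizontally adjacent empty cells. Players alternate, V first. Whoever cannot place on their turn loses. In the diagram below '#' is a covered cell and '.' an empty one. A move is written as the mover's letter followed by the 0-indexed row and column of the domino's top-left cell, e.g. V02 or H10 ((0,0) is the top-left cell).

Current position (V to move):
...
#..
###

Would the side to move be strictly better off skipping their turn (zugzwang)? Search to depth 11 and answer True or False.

zugzwang(.../#../###, V) = False

ply 1, V at .../#../### | V01=+1→.#./##./###*; V02=-1→..#/#.#/###
ply 2: .#./##./### is terminal -1 (H); from .../#../### depth 11
pass branch (H moves first from the same position):
  | ply 1, H at .../#../### | H00=-1→##./#../###; H01=+1→.##/#../###*; H11=+1→.../###/###
  | ply 2: .##/#../### is terminal -1 (V); from .../#../### depth 11
V moving scores +1; V passing scores -1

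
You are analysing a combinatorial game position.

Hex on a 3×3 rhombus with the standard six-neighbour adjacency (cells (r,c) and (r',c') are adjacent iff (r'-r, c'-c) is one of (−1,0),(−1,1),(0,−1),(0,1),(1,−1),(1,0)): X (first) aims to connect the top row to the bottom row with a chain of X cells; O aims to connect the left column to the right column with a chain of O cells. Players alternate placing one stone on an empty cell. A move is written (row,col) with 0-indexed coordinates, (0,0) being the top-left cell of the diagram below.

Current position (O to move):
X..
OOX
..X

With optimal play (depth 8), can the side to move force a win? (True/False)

O winning at [X../OOX/..X]: True

[X../OOX/..X] O move#1: (0,1):-1/XO./OOX/..X, (0,2):+1/X.O/OOX/..X*, (2,0):-1/X../OOX/O.X, (2,1):-1/X../OOX/.OX
[X.O/OOX/..X] end (terminal -1, X#2); searched X../OOX/..X to 8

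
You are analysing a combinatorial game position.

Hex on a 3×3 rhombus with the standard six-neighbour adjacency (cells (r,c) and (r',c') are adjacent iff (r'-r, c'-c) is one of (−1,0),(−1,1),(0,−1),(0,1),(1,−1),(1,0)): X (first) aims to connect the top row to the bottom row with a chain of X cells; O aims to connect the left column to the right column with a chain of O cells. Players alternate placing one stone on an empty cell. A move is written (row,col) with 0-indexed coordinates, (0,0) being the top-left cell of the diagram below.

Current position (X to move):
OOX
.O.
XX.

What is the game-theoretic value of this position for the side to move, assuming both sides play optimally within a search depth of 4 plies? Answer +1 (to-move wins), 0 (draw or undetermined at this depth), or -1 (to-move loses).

[OOX/.O./XX.] X move#1: (1,0):-1/OOX/XO./XX., (1,2):+1/OOX/.OX/XX.*, (2,2):-1/OOX/.O./XXX
[OOX/.OX/XX.] end (terminal -1, O#2); searched OOX/.O./XX. to 4

value(OOX/.O./XX., X) = +1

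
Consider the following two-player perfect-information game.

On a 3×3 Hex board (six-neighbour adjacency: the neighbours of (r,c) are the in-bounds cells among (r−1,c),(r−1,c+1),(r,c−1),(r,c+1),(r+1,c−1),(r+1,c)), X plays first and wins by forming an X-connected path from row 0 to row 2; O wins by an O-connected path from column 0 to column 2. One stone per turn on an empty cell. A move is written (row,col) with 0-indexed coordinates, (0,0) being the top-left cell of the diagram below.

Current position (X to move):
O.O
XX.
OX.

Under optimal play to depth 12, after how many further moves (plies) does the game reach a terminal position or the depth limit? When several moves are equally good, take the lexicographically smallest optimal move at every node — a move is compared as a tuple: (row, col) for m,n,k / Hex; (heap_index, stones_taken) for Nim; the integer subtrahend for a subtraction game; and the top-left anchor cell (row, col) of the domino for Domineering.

PV length from [O.O/XX./OX.]: 1 ply

[O.O/XX./OX.] X move#1: (0,1):+1/OXO/XX./OX.*, (1,2):-1/O.O/XXX/OX., (2,2):-1/O.O/XX./OXX
[OXO/XX./OX.] end (terminal -1, O#2); searched O.O/XX./OX. to 12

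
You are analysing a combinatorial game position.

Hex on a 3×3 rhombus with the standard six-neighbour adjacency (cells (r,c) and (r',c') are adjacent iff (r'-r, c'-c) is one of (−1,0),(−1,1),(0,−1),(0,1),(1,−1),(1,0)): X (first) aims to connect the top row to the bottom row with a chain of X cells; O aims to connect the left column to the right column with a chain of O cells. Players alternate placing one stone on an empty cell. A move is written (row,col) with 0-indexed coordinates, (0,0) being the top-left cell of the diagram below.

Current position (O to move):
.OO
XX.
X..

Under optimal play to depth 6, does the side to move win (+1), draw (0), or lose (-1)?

ply 1, O at .OO/XX./X.. | (0,0)=+1→OOO/XX./X..*; (1,2)=-1→.OO/XXO/X..; (2,1)=-1→.OO/XX./XO.; (2,2)=-1→.OO/XX./X.O
ply 2: OOO/XX./X.. is terminal -1 (X); from .OO/XX./X.. depth 6

value(.OO/XX./X.., O) = +1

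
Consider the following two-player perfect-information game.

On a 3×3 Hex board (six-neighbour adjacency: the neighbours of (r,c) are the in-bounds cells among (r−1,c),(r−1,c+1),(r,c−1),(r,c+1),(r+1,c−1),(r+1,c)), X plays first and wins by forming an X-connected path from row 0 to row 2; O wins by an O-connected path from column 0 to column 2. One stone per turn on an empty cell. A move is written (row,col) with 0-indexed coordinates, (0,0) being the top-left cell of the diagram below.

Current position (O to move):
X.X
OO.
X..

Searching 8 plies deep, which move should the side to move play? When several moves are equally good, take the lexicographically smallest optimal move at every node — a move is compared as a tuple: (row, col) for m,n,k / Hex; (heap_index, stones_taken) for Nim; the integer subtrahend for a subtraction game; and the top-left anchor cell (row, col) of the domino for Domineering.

ply 1, O at X.X/OO./X.. | (0,1)=-1→XOX/OO./X..; (1,2)=+1→X.X/OOO/X..*; (2,1)=+1→X.X/OO./XO.; (2,2)=+1→X.X/OO./X.O
ply 2: X.X/OOO/X.. is terminal -1 (X); from X.X/OO./X.. depth 8

O's best at [X.X/OO./X..]: (1,2)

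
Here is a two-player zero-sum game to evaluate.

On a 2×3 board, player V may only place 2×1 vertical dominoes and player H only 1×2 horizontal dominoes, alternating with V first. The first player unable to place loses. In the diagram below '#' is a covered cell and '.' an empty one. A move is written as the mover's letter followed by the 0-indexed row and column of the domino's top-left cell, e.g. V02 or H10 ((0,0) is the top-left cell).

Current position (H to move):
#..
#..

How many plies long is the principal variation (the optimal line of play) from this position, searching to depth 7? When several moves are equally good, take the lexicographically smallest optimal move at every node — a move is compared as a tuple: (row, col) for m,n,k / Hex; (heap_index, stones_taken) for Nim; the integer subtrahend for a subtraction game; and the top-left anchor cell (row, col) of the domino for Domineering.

[#../#..] H move#1: H01:+1/###/#..*, H11:+1/#../###
[###/#..] end (terminal -1, V#2); searched #../#.. to 7

PV length from [#../#..]: 1 ply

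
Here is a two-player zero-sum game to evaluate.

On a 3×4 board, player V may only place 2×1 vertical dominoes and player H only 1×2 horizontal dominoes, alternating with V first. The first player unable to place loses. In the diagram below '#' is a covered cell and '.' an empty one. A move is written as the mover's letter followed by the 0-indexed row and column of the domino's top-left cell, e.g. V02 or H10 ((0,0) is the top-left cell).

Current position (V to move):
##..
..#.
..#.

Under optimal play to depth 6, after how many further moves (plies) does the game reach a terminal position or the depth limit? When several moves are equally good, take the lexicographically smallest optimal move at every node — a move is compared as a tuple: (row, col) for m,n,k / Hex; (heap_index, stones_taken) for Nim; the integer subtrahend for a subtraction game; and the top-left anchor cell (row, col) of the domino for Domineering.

PV length from [##../..#./..#.]: 3 plies

[##../..#./..#.] V move#1: V03:-1/##.#/..##/..#., V10:+1/##../#.#./#.#.*, V11:+1/##../.##./.##., V13:-1/##../..##/..##
[##../#.#./#.#.] H move#2: H02:-1/####/#.#./#.#.*
[####/#.#./#.#.] V move#3: V11:+1/####/###./###.*, V13:+1/####/#.##/#.##
[####/###./###.] end (terminal -1, H#4); searched ##../..#./..#. to 6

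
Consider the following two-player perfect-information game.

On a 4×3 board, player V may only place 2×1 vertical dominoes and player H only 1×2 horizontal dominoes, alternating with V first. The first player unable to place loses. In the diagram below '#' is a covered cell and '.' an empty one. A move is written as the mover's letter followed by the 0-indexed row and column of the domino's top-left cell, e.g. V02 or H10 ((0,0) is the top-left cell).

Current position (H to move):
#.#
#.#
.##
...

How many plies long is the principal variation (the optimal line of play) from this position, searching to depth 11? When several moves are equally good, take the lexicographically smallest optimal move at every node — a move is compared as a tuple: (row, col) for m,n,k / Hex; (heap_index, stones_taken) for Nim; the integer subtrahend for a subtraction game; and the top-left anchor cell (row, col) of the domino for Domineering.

ply 1, H at #.#/#.#/.##/... | H30=-1→#.#/#.#/.##/##.*; H31=-1→#.#/#.#/.##/.##
ply 2, V at #.#/#.#/.##/##. | V01=+1→###/###/.##/##.*
ply 3: ###/###/.##/##. is terminal -1 (H); from #.#/#.#/.##/... depth 11

PV length from [#.#/#.#/.##/...]: 2 plies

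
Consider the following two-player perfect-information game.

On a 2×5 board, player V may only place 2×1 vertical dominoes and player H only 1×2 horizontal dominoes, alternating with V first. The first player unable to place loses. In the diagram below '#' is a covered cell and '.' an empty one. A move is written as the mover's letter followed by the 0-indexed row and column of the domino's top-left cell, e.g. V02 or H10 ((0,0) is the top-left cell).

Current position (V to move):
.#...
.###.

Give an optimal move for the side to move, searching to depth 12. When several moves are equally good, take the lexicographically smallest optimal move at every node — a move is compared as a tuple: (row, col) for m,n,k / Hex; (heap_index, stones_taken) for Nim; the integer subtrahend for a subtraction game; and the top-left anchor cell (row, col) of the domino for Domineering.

[.#.../.###.] V move#1: V00:-1/##.../####., V04:+1/.#..#/.####*
[.#..#/.####] H move#2: H02:-1/.####/.####*
[.####/.####] V move#3: V00:+1/#####/#####*
[#####/#####] end (terminal -1, H#4); searched .#.../.###. to 12

V's best at [.#.../.###.]: V04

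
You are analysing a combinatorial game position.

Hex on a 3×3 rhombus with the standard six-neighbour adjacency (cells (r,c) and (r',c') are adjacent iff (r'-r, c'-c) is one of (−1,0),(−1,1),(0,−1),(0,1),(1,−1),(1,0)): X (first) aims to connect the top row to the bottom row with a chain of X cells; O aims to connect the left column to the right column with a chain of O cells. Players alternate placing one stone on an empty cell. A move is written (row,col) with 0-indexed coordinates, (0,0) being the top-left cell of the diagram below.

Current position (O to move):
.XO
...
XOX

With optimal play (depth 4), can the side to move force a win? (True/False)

O winning at [.XO/.../XOX]: False

p1 O@[.XO/.../XOX]: (0,0)[OXO/.../XOX]-1* (1,0)[.XO/O../XOX]-1 (1,1)[.XO/.O./XOX]-1 (1,2)[.XO/..O/XOX]-1
p2 X@[OXO/.../XOX]: (1,0)[OXO/X../XOX]+1* (1,1)[OXO/.X./XOX]+1 (1,2)[OXO/..X/XOX]+1
p3 O@[OXO/X../XOX] terminal -1; root [.XO/.../XOX] d4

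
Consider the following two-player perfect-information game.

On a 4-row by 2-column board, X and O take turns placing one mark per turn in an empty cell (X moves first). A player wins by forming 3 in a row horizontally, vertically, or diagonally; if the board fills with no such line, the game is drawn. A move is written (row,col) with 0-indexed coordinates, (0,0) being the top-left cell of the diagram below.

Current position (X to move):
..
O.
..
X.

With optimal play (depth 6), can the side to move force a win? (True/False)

X winning at [../O./../X.]: False

[../O./../X.] X move#1: (0,0):+0/X./O./../X.*, (0,1):+0/.X/O./../X., (1,1):+0/../OX/../X., (2,0):+0/../O./X./X., (2,1):+0/../O./.X/X., (3,1):+0/../O./../XX
[X./O./../X.] O move#2: (0,1):+0/XO/O./../X.*, (1,1):+0/X./OO/../X., (2,0):+0/X./O./O./X., (2,1):+0/X./O./.O/X., (3,1):+0/X./O./../XO
[XO/O./../X.] X move#3: (1,1):+0/XO/OX/../X.*, (2,0):+0/XO/O./X./X., (2,1):+0/XO/O./.X/X., (3,1):+0/XO/O./../XX
[XO/OX/../X.] O move#4: (2,0):+0/XO/OX/O./X.*, (2,1):+0/XO/OX/.O/X., (3,1):+0/XO/OX/../XO
[XO/OX/O./X.] X move#5: (2,1):+0/XO/OX/OX/X.*, (3,1):+0/XO/OX/O./XX
[XO/OX/OX/X.] O move#6: (3,1):+0/XO/OX/OX/XO*
[XO/OX/OX/XO] end (terminal +0, X#7); searched ../O./../X. to 6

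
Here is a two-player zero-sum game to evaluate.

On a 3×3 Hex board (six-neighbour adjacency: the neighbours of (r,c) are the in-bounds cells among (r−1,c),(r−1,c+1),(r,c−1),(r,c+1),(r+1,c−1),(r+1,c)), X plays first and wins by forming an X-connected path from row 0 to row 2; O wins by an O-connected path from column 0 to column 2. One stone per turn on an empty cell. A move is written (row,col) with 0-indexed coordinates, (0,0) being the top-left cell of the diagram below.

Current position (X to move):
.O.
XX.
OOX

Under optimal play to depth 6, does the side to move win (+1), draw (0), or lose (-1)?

ply 1, X at .O./XX./OOX | (0,0)=-1→XO./XX./OOX; (0,2)=-1→.OX/XX./OOX; (1,2)=+1→.O./XXX/OOX*
ply 2, O at .O./XXX/OOX | (0,0)=-1→OO./XXX/OOX*; (0,2)=-1→.OO/XXX/OOX
ply 3, X at OO./XXX/OOX | (0,2)=+1→OOX/XXX/OOX*
ply 4: OOX/XXX/OOX is terminal -1 (O); from .O./XX./OOX depth 6

value(.O./XX./OOX, X) = +1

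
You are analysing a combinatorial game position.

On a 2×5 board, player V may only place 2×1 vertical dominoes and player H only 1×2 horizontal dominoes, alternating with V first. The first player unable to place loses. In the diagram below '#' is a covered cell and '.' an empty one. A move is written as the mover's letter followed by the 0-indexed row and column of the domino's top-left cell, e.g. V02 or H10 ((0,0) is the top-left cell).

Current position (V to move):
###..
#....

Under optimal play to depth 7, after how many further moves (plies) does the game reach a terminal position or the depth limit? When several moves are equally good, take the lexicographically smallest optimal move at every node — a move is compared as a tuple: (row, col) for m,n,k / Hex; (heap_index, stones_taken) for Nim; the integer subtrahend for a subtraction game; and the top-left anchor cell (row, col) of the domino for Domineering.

p1 V@[###../#....]: V03[####./#..#.]+1* V04[###.#/#...#]-1
p2 H@[####./#..#.]: H11[####./####.]-1*
p3 V@[####./####.]: V04[#####/#####]+1*
p4 H@[#####/#####] terminal -1; root [###../#....] d7

PV length from [###../#....]: 3 plies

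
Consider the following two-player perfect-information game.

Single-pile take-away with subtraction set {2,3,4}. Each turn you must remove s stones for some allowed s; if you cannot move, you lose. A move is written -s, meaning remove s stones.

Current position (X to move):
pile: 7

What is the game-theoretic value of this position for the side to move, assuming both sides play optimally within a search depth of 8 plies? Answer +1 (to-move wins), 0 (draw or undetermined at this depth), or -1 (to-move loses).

value(7, X) = -1

[7] X move#1: -2:-1/5*, -3:-1/4, -4:-1/3
[5] O move#2: -2:-1/3, -3:-1/2, -4:+1/1*
[1] end (terminal -1, X#3); searched 7 to 8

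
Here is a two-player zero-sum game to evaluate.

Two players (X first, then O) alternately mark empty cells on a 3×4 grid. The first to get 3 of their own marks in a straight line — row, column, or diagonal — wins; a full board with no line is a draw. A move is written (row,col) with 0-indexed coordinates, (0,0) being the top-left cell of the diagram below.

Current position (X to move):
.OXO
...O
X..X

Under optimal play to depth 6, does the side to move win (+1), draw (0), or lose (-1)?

ply 1, X at .OXO/...O/X..X | (0,0)=+1→XOXO/...O/X..X*; (1,0)=+1→.OXO/X..O/X..X; (1,1)=+1→.OXO/.X.O/X..X; (1,2)=+1→.OXO/..XO/X..X; (2,1)=+1→.OXO/...O/XX.X; (2,2)=+1→.OXO/...O/X.XX
ply 2, O at XOXO/...O/X..X | (1,0)=-1→XOXO/O..O/X..X*; (1,1)=-1→XOXO/.O.O/X..X; (1,2)=-1→XOXO/..OO/X..X; (2,1)=-1→XOXO/...O/XO.X; (2,2)=-1→XOXO/...O/X.OX
ply 3, X at XOXO/O..O/X..X | (1,1)=+1→XOXO/OX.O/X..X*; (1,2)=+1→XOXO/O.XO/X..X; (2,1)=+1→XOXO/O..O/XX.X; (2,2)=+1→XOXO/O..O/X.XX
ply 4: XOXO/OX.O/X..X is terminal -1 (O); from .OXO/...O/X..X depth 6

value(.OXO/...O/X..X, X) = +1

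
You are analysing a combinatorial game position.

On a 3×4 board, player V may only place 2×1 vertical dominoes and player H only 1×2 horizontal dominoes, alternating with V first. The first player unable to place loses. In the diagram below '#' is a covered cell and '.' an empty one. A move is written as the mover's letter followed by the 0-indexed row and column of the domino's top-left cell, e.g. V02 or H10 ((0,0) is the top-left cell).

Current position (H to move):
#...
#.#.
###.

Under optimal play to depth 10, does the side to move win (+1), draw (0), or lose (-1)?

ply 1, H at #.../#.#./###. | H01=-1→###./#.#./###.*; H02=-1→#.##/#.#./###.
ply 2, V at ###./#.#./###. | V03=+1→####/#.##/###.*; V13=+1→###./#.##/####
ply 3: ####/#.##/###. is terminal -1 (H); from #.../#.#./###. depth 10

value(#.../#.#./###., H) = -1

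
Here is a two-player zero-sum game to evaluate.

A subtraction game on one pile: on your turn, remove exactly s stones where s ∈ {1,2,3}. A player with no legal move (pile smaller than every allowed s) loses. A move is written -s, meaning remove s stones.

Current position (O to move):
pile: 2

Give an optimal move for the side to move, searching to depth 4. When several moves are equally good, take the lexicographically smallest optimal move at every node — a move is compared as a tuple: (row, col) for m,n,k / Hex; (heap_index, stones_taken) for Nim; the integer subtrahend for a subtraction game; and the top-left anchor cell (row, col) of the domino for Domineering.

O's best at [2]: -2

[2] O move#1: -1:-1/1, -2:+1/0*
[0] end (terminal -1, X#2); searched 2 to 4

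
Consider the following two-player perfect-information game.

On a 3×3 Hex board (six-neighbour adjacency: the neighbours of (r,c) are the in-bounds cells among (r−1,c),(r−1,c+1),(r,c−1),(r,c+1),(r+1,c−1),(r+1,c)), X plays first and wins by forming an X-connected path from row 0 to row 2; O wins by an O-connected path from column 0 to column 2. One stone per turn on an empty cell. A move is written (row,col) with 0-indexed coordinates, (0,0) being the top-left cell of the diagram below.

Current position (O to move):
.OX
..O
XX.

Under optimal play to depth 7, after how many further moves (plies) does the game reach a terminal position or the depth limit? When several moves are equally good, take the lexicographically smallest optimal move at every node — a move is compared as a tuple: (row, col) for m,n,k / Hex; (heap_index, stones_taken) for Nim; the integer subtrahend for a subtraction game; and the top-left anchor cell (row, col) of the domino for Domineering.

p1 O@[.OX/..O/XX.]: (0,0)[OOX/..O/XX.]-1 (1,0)[.OX/O.O/XX.]-1 (1,1)[.OX/.OO/XX.]+1* (2,2)[.OX/..O/XXO]-1
p2 X@[.OX/.OO/XX.]: (0,0)[XOX/.OO/XX.]-1* (1,0)[.OX/XOO/XX.]-1 (2,2)[.OX/.OO/XXX]-1
p3 O@[XOX/.OO/XX.]: (1,0)[XOX/OOO/XX.]+1* (2,2)[XOX/.OO/XXO]-1
p4 X@[XOX/OOO/XX.] terminal -1; root [.OX/..O/XX.] d7

PV length from [.OX/..O/XX.]: 3 plies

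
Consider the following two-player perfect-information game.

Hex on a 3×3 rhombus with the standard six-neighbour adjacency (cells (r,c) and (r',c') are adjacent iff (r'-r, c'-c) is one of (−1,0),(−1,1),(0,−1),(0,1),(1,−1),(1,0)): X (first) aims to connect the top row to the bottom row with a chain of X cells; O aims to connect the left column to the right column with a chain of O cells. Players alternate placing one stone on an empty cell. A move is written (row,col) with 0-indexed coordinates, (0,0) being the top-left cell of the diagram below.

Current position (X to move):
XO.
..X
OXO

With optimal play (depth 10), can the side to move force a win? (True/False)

X winning at [XO./..X/OXO]: True

[XO./..X/OXO] X move#1: (0,2):+1/XOX/..X/OXO*, (1,0):+1/XO./X.X/OXO, (1,1):+1/XO./.XX/OXO
[XOX/..X/OXO] end (terminal -1, O#2); searched XO./..X/OXO to 10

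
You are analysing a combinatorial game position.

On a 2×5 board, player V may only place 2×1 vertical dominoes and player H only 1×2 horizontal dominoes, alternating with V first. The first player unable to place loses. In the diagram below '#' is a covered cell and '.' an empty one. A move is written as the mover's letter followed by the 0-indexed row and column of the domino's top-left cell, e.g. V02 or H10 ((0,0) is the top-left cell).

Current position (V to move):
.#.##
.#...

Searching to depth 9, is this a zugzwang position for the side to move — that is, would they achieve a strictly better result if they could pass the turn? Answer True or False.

zugzwang(.#.##/.#..., V) = False

ply 1, V at .#.##/.#... | V00=-1→##.##/##...; V02=+1→.####/.##..*
ply 2, H at .####/.##.. | H13=-1→.####/.####*
ply 3, V at .####/.#### | V00=+1→#####/#####*
ply 4: #####/##### is terminal -1 (H); from .#.##/.#... depth 9
if V skipped the turn, H would face:
~ ply 1, H at .#.##/.#... | H12=-1→.#.##/.###.*; H13=-1→.#.##/.#.##
~ ply 2, V at .#.##/.###. | V00=+1→##.##/####.*
~ ply 3: ##.##/####. is terminal -1 (H); from .#.##/.#... depth 9
compare (V): move=+1 vs pass=+1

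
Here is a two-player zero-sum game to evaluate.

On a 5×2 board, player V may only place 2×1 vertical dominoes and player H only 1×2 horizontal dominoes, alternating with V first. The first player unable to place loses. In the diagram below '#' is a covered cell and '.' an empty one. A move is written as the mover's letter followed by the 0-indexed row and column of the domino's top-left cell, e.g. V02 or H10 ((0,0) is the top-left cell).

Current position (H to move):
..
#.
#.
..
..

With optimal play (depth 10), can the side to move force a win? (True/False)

[../#./#./../..] H move#1: H00:-1/##/#./#./../.., H30:+1/../#./#./##/..*, H40:+1/../#./#./../##
[../#./#./##/..] V move#2: V01:-1/.#/##/#./##/..*, V11:-1/../##/##/##/..
[.#/##/#./##/..] H move#3: H40:+1/.#/##/#./##/##*
[.#/##/#./##/##] end (terminal -1, V#4); searched ../#./#./../.. to 10

H winning at [../#./#./../..]: True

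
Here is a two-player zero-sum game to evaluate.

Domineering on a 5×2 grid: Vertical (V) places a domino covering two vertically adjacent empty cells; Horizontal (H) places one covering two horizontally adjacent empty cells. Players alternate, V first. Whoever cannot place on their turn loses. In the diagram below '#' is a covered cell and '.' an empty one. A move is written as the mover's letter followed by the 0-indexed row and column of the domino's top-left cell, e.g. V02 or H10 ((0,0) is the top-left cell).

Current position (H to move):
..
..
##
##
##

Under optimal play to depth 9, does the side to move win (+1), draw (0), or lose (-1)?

value(../../##/##/##, H) = +1

p1 H@[../../##/##/##]: H00[##/../##/##/##]+1* H10[../##/##/##/##]+1
p2 V@[##/../##/##/##] terminal -1; root [../../##/##/##] d9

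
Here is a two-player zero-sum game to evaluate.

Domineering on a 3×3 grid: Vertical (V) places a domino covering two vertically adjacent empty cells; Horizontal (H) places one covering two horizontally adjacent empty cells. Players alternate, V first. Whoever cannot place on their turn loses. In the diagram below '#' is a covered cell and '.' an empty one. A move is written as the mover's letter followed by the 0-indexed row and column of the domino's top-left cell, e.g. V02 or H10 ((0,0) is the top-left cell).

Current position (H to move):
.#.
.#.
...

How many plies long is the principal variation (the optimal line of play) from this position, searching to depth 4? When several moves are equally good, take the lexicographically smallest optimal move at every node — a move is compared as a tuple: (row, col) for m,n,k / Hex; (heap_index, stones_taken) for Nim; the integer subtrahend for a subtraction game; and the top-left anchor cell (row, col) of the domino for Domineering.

p1 H@[.#./.#./...]: H20[.#./.#./##.]-1* H21[.#./.#./.##]-1
p2 V@[.#./.#./##.]: V00[##./##./##.]+1* V02[.##/.##/##.]+1 V12[.#./.##/###]+1
p3 H@[##./##./##.] terminal -1; root [.#./.#./...] d4

PV length from [.#./.#./...]: 2 plies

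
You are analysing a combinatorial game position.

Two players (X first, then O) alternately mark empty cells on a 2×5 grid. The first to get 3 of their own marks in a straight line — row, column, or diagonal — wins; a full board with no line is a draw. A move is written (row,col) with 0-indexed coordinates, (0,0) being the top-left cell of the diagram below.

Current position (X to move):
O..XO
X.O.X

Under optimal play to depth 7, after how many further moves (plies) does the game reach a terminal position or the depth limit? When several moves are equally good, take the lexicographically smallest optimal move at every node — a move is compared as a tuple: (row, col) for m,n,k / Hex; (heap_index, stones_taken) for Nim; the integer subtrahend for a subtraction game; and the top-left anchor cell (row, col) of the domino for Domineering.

PV length from [O..XO/X.O.X]: 4 plies

[O..XO/X.O.X] X move#1: (0,1):+0/OX.XO/X.O.X*, (0,2):+0/O.XXO/X.O.X, (1,1):+0/O..XO/XXO.X, (1,3):+0/O..XO/X.OXX
[OX.XO/X.O.X] O move#2: (0,2):+0/OXOXO/X.O.X*, (1,1):-1/OX.XO/XOO.X, (1,3):-1/OX.XO/X.OOX
[OXOXO/X.O.X] X move#3: (1,1):+0/OXOXO/XXO.X*, (1,3):+0/OXOXO/X.OXX
[OXOXO/XXO.X] O move#4: (1,3):+0/OXOXO/XXOOX*
[OXOXO/XXOOX] end (terminal +0, X#5); searched O..XO/X.O.X to 7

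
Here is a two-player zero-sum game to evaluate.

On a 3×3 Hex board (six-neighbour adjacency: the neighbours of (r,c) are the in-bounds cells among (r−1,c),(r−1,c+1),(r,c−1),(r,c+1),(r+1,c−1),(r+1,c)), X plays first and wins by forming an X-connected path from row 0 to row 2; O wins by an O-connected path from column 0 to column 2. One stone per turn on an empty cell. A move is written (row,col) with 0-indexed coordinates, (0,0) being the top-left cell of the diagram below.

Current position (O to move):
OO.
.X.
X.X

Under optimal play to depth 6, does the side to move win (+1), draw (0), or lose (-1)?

value(OO./.X./X.X, O) = +1

[OO./.X./X.X] O move#1: (0,2):+1/OOO/.X./X.X*, (1,0):-1/OO./OX./X.X, (1,2):-1/OO./.XO/X.X, (2,1):-1/OO./.X./XOX
[OOO/.X./X.X] end (terminal -1, X#2); searched OO./.X./X.X to 6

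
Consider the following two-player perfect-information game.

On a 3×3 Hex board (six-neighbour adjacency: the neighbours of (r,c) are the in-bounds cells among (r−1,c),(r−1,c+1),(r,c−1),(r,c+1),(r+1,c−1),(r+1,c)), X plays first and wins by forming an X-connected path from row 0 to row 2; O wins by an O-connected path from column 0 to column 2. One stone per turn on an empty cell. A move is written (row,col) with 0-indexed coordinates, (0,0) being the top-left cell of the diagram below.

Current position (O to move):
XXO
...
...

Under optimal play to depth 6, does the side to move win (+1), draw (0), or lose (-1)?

value(XXO/.../..., O) = +1

p1 O@[XXO/.../...]: (1,0)[XXO/O../...]-1 (1,1)[XXO/.O./...]+1* (1,2)[XXO/..O/...]-1 (2,0)[XXO/.../O..]+1 (2,1)[XXO/.../.O.]-1 (2,2)[XXO/.../..O]-1
p2 X@[XXO/.O./...]: (1,0)[XXO/XO./...]-1* (1,2)[XXO/.OX/...]-1 (2,0)[XXO/.O./X..]-1 (2,1)[XXO/.O./.X.]-1 (2,2)[XXO/.O./..X]-1
p3 O@[XXO/XO./...]: (1,2)[XXO/XOO/...]-1 (2,0)[XXO/XO./O..]+1* (2,1)[XXO/XO./.O.]-1 (2,2)[XXO/XO./..O]-1
p4 X@[XXO/XO./O..] terminal -1; root [XXO/.../...] d6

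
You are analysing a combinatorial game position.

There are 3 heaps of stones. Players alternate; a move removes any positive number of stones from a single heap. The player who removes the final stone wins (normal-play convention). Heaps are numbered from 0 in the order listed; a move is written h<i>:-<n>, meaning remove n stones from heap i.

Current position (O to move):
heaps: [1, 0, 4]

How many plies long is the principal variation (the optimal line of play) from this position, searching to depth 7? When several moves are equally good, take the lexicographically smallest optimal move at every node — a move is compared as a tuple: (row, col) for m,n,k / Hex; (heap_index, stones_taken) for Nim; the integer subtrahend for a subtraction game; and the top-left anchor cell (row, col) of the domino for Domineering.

ply 1, O at (1,0,4) | h0:-1=-1→(0,0,4); h2:-1=-1→(1,0,3); h2:-2=-1→(1,0,2); h2:-3=+1→(1,0,1)*; h2:-4=-1→(1,0,0)
ply 2, X at (1,0,1) | h0:-1=-1→(0,0,1)*; h2:-1=-1→(1,0,0)
ply 3, O at (0,0,1) | h2:-1=+1→(0,0,0)*
ply 4: (0,0,0) is terminal -1 (X); from (1,0,4) depth 7

PV length from [(1,0,4)]: 3 plies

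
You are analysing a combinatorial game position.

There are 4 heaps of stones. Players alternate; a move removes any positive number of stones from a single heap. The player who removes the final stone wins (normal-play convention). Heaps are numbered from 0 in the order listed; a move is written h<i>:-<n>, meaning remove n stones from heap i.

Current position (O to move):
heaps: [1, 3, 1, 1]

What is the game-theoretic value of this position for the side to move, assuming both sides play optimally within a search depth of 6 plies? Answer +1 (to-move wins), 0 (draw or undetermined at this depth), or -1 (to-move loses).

p1 O@[(1,3,1,1)]: h0:-1[(0,3,1,1)]-1 h1:-1[(1,2,1,1)]-1 h1:-2[(1,1,1,1)]+1* h1:-3[(1,0,1,1)]-1 h2:-1[(1,3,0,1)]-1 h3:-1[(1,3,1,0)]-1
p2 X@[(1,1,1,1)]: h0:-1[(0,1,1,1)]-1* h1:-1[(1,0,1,1)]-1 h2:-1[(1,1,0,1)]-1 h3:-1[(1,1,1,0)]-1
p3 O@[(0,1,1,1)]: h1:-1[(0,0,1,1)]+1* h2:-1[(0,1,0,1)]+1 h3:-1[(0,1,1,0)]+1
p4 X@[(0,0,1,1)]: h2:-1[(0,0,0,1)]-1* h3:-1[(0,0,1,0)]-1
p5 O@[(0,0,0,1)]: h3:-1[(0,0,0,0)]+1*
p6 X@[(0,0,0,0)] terminal -1; root [(1,3,1,1)] d6

value((1,3,1,1), O) = +1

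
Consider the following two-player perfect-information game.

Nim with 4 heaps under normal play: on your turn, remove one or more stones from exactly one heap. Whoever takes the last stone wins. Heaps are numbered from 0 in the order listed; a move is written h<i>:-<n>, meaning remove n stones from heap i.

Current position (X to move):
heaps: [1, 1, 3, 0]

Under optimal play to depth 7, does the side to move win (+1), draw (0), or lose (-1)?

[(1,1,3,0)] X move#1: h0:-1:-1/(0,1,3,0), h1:-1:-1/(1,0,3,0), h2:-1:-1/(1,1,2,0), h2:-2:-1/(1,1,1,0), h2:-3:+1/(1,1,0,0)*
[(1,1,0,0)] O move#2: h0:-1:-1/(0,1,0,0)*, h1:-1:-1/(1,0,0,0)
[(0,1,0,0)] X move#3: h1:-1:+1/(0,0,0,0)*
[(0,0,0,0)] end (terminal -1, O#4); searched (1,1,3,0) to 7

value((1,1,3,0), X) = +1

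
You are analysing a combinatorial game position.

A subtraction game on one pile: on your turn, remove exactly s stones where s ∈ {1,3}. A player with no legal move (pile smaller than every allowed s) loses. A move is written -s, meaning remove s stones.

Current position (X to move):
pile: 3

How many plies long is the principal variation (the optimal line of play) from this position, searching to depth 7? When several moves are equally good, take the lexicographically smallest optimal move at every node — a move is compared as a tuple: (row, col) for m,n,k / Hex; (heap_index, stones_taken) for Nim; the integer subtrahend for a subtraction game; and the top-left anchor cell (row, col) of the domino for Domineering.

p1 X@[3]: -1[2]+1* -3[0]+1
p2 O@[2]: -1[1]-1*
p3 X@[1]: -1[0]+1*
p4 O@[0] terminal -1; root [3] d7

PV length from [3]: 3 plies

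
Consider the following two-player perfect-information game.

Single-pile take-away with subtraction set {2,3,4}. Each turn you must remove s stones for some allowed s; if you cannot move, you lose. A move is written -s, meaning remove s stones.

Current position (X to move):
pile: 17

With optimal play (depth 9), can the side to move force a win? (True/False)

X winning at [17]: True

p1 X@[17]: -2[15]-1 -3[14]-1 -4[13]+1*
p2 O@[13]: -2[11]-1* -3[10]-1 -4[9]-1
p3 X@[11]: -2[9]-1 -3[8]-1 -4[7]+1*
p4 O@[7]: -2[5]-1* -3[4]-1 -4[3]-1
p5 X@[5]: -2[3]-1 -3[2]-1 -4[1]+1*
p6 O@[1] terminal -1; root [17] d9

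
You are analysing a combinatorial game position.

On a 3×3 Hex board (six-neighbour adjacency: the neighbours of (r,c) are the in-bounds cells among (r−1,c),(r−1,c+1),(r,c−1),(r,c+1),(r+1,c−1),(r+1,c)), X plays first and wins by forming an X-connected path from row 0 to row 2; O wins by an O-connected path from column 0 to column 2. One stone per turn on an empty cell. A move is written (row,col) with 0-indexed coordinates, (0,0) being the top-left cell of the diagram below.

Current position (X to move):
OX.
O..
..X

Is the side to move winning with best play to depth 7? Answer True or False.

X winning at [OX./O../..X]: True

p1 X@[OX./O../..X]: (0,2)[OXX/O../..X]+1* (1,1)[OX./OX./..X]+1 (1,2)[OX./O.X/..X]+1 (2,0)[OX./O../X.X]-1 (2,1)[OX./O../.XX]-1
p2 O@[OXX/O../..X]: (1,1)[OXX/OO./..X]-1* (1,2)[OXX/O.O/..X]-1 (2,0)[OXX/O../O.X]-1 (2,1)[OXX/O../.OX]-1
p3 X@[OXX/OO./..X]: (1,2)[OXX/OOX/..X]+1* (2,0)[OXX/OO./X.X]-1 (2,1)[OXX/OO./.XX]-1
p4 O@[OXX/OOX/..X] terminal -1; root [OX./O../..X] d7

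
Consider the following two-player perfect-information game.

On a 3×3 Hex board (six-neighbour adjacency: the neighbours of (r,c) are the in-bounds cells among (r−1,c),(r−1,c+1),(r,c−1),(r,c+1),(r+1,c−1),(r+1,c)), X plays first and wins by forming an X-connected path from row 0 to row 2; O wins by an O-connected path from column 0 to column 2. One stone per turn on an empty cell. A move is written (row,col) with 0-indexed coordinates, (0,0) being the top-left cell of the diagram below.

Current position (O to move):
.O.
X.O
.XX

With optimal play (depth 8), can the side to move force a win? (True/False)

ply 1, O at .O./X.O/.XX | (0,0)=+1→OO./X.O/.XX*; (0,2)=-1→.OO/X.O/.XX; (1,1)=+1→.O./XOO/.XX; (2,0)=-1→.O./X.O/OXX
ply 2, X at OO./X.O/.XX | (0,2)=-1→OOX/X.O/.XX*; (1,1)=-1→OO./XXO/.XX; (2,0)=-1→OO./X.O/XXX
ply 3, O at OOX/X.O/.XX | (1,1)=+1→OOX/XOO/.XX*; (2,0)=-1→OOX/X.O/OXX
ply 4: OOX/XOO/.XX is terminal -1 (X); from .O./X.O/.XX depth 8

O winning at [.O./X.O/.XX]: True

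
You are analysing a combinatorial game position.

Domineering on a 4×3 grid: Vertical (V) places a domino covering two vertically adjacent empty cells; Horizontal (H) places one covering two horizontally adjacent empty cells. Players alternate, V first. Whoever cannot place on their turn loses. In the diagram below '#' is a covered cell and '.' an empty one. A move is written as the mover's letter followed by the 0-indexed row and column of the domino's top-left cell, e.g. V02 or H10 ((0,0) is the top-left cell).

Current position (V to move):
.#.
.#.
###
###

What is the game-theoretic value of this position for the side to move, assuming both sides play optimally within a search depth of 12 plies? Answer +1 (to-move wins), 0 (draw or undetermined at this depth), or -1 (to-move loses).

[.#./.#./###/###] V move#1: V00:+1/##./##./###/###*, V02:+1/.##/.##/###/###
[##./##./###/###] end (terminal -1, H#2); searched .#./.#./###/### to 12

value(.#./.#./###/###, V) = +1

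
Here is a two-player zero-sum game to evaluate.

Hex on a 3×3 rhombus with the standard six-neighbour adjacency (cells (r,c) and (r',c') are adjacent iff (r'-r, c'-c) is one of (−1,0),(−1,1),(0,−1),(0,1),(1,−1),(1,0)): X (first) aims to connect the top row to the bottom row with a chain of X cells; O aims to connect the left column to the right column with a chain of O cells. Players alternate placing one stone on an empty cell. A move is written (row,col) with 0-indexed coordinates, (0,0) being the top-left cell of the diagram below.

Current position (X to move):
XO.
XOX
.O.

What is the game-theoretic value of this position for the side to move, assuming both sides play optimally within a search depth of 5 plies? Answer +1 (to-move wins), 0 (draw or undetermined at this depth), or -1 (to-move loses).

value(XO./XOX/.O., X) = +1

p1 X@[XO./XOX/.O.]: (0,2)[XOX/XOX/.O.]+1* (2,0)[XO./XOX/XO.]+1 (2,2)[XO./XOX/.OX]+1
p2 O@[XOX/XOX/.O.]: (2,0)[XOX/XOX/OO.]-1* (2,2)[XOX/XOX/.OO]-1
p3 X@[XOX/XOX/OO.]: (2,2)[XOX/XOX/OOX]+1*
p4 O@[XOX/XOX/OOX] terminal -1; root [XO./XOX/.O.] d5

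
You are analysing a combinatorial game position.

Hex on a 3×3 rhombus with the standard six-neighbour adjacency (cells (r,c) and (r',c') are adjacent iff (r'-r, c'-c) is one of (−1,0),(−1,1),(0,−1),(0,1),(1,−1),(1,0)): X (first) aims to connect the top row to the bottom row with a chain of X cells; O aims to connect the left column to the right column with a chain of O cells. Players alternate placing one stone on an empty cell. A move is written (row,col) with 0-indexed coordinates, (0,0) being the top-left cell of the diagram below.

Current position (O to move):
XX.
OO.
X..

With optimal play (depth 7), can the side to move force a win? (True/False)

O winning at [XX./OO./X..]: True

[XX./OO./X..] O move#1: (0,2):+1/XXO/OO./X..*, (1,2):+1/XX./OOO/X.., (2,1):+1/XX./OO./XO., (2,2):+1/XX./OO./X.O
[XXO/OO./X..] end (terminal -1, X#2); searched XX./OO./X.. to 7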